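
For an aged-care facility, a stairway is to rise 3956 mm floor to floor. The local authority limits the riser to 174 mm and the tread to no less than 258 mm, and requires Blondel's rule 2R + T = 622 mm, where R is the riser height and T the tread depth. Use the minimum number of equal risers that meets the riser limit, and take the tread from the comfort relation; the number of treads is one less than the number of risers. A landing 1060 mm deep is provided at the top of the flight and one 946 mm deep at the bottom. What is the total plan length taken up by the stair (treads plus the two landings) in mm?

8122 mm

3956 / 174 = 22.74, so 23 risers are needed.
Each riser is 3956/23 = 172 mm (≤ 174 mm).
Tread T = 622 − 2 × 172 = 278 mm (≥ 258 mm).
Treads = 23 − 1 = 22; going = 22 × 278 = 6116 mm.
Add landings: 6116 + 1060 + 946 = 8122 mm.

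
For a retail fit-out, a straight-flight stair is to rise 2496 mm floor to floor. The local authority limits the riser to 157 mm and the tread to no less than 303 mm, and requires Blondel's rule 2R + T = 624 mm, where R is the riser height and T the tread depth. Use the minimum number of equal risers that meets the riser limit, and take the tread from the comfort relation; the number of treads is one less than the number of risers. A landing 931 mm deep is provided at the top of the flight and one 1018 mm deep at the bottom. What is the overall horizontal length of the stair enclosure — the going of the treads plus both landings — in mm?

6629 mm

2496 / 157 = 15.90, so 16 risers are needed.
R = 2496 ÷ 16 = 156 mm.
Tread T = 624 − 2 × 156 = 312 mm (≥ 303 mm).
16 risers give 15 treads; going = 15 × 312 = 4680 mm.
Enclosure = 4680 + 931 + 1018 = 6629 mm.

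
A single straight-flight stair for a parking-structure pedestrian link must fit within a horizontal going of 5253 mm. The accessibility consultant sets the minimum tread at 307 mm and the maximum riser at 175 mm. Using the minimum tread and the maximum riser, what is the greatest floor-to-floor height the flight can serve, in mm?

5253 / 307 = 17.11, so 17 treads fit.
Risers = treads + 1 = 18.
Maximum height = 18 × 175 = 3150 mm.

3150 mm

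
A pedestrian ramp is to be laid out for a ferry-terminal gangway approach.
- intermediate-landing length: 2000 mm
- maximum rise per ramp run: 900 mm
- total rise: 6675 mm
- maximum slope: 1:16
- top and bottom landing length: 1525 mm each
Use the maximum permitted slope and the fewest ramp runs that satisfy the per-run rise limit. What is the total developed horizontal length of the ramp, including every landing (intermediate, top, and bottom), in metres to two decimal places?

123.85 m

At most 900 each: 6675/900 = 7.42, giving 8 ramp runs. That means 7 intermediate landings.
Horizontal run for 6675 mm of rise at 1:16 is 6675 × 16 = 106800 mm.
Intermediate landings: 7 × 2000 = 14000 mm.
Top and bottom landings: 2 × 1525 = 3050 mm.
Total = 106800 + 14000 + 3050 = 123850 mm.
= 123.85 m.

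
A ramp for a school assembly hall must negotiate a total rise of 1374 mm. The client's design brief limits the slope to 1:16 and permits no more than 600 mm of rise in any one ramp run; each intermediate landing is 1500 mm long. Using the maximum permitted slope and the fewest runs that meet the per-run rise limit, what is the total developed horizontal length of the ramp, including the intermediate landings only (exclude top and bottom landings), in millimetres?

At most 600 each: 1374/600 = 2.29, giving 3 ramp runs. That means 2 intermediate landings.
Ramp run (horizontal) at 1:16: 1374 × 16 = 21984 mm.
2 intermediate landings contribute 2 × 1500 = 3000 mm.
Total developed length = 21984 + 3000 = 24984 mm.

24984 mm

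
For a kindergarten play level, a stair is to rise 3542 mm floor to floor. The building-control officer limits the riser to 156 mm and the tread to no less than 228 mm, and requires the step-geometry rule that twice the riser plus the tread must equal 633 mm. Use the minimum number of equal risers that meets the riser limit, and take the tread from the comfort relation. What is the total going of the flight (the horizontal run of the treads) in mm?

3542 / 156 = 22.71, so 23 risers are needed.
Riser R = 3542 / 23 = 154 mm, within the 156 mm limit.
Tread T = 633 − 2 × 154 = 325 mm (≥ 228 mm).
Going = (23 − 1) × 325 = 7150 mm.

7150 mm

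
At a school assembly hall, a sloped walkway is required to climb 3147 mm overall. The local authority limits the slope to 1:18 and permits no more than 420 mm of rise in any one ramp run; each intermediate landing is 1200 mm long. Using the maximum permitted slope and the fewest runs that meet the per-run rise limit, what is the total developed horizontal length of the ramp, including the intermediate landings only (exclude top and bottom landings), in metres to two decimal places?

3147 / 420 = 7.49, so 8 ramp runs are needed. That means 7 intermediate landings.
Ramp run (horizontal) at 1:18: 3147 × 18 = 56646 mm.
Intermediate landings: 7 × 1200 = 8400 mm.
Total developed length = 56646 + 8400 = 65046 mm.
= 65.05 m.

65.05 m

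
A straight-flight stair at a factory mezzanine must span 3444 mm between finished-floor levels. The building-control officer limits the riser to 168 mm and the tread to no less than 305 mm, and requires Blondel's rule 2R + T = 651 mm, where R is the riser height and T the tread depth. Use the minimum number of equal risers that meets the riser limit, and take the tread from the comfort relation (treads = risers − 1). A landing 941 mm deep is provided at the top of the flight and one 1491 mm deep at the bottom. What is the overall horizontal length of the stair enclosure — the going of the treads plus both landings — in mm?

⌈3444/168⌉ = 21 risers.
R = 3444 ÷ 21 = 164 mm.
T = 651 − 2·164 = 323 mm, which satisfies the 305 mm minimum.
Going = (21 − 1) × 323 = 6460 mm.
Enclosure = 6460 + 941 + 1491 = 8892 mm.

8892 mm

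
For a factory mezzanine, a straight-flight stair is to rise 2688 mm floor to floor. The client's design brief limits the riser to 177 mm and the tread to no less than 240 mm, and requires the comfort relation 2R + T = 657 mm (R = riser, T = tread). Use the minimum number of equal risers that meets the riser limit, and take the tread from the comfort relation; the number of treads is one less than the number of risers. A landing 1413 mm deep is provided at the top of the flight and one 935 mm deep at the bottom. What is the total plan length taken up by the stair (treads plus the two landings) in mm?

2688 / 177 = 15.19, so 16 risers are needed.
R = 2688 ÷ 16 = 168 mm.
Tread T = 657 − 2 × 168 = 321 mm (≥ 240 mm).
Treads = 16 − 1 = 15; going = 15 × 321 = 4815 mm.
Enclosure = 4815 + 1413 + 935 = 7163 mm.

7163 mm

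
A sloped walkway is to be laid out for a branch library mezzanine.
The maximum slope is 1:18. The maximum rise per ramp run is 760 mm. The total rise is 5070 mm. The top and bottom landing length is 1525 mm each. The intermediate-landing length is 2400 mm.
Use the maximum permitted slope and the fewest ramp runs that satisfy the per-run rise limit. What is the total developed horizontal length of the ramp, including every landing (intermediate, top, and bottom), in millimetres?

5070 / 760 = 6.67, so 7 ramp runs are needed. That means 6 intermediate landings.
Ramp run (horizontal) at 1:18: 5070 × 18 = 91260 mm.
6 intermediate landings contribute 6 × 2400 = 14400 mm.
Top and bottom landings: 2 × 1525 = 3050 mm.
Total = 91260 + 14400 + 3050 = 108710 mm.

108710 mm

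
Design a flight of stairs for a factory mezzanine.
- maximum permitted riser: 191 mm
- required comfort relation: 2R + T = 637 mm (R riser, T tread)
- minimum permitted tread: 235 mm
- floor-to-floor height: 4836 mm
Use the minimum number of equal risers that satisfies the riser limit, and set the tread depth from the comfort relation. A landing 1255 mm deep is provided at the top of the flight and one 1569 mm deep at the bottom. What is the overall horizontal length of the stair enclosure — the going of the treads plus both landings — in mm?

9449 mm

4836 / 191 = 25.319 → round up to 26 risers.
Riser R = 4836 / 26 = 186 mm, within the 191 mm limit.
T = 637 − 2·186 = 265 mm, which satisfies the 235 mm minimum.
26 risers give 25 treads; going = 25 × 265 = 6625 mm.
Add landings: 6625 + 1255 + 1569 = 9449 mm.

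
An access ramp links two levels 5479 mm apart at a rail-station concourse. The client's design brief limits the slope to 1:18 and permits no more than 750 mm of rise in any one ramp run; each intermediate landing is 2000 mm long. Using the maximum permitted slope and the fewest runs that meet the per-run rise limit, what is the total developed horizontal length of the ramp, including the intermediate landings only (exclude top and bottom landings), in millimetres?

112622 mm

At most 750 each: 5479/750 = 7.31, giving 8 ramp runs. That means 7 intermediate landings.
Horizontal run for 5479 mm of rise at 1:18 is 5479 × 18 = 98622 mm.
Intermediate landings: 7 × 2000 = 14000 mm.
Total developed length = 98622 + 14000 = 112622 mm.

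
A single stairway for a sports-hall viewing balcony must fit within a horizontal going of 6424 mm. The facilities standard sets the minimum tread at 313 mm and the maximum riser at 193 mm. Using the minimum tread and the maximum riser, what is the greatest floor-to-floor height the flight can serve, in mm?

4053 mm

6424 / 313 = 20.52, so 20 treads fit.
Risers = treads + 1 = 21.
Maximum height = 21 × 193 = 4053 mm.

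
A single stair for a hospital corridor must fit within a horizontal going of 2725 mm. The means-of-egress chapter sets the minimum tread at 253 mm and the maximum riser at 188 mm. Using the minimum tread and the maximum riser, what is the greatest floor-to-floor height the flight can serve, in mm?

Treads that fit: ⌊2725 / 253⌋ = 10.
Risers = treads + 1 = 11.
Maximum height = 11 × 188 = 2068 mm.

2068 mm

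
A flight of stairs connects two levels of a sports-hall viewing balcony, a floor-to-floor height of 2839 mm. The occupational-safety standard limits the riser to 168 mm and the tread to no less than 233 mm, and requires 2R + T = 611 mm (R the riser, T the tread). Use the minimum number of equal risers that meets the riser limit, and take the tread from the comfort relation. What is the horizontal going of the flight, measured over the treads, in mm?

2839 / 168 = 16.90, so 17 risers are needed.
Each riser is 2839/17 = 167 mm (≤ 168 mm).
From 2R + T = 611: T = 611 − 334 = 277 mm.
17 risers give 16 treads; going = 16 × 277 = 4432 mm.

4432 mm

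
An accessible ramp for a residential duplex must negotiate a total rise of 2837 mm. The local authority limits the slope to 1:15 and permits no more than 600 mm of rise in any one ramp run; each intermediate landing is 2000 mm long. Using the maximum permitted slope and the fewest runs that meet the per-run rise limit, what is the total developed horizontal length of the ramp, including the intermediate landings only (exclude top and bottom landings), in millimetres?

2837 / 600 = 4.73, so 5 ramp runs are needed. That means 4 intermediate landings.
Horizontal run for 2837 mm of rise at 1:15 is 2837 × 15 = 42555 mm.
Intermediate landings: 4 × 2000 = 8000 mm.
Total developed length = 42555 + 8000 = 50555 mm.

50555 mm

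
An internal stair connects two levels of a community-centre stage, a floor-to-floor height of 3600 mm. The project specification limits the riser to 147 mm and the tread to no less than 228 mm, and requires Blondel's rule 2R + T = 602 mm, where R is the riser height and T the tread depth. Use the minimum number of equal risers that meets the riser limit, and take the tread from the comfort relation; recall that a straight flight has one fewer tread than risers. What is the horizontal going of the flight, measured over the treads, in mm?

7536 mm

At most 147 each: 3600/147 = 24.49, giving 25 risers.
Riser R = 3600 / 25 = 144 mm, within the 147 mm limit.
T = 602 − 2·144 = 314 mm, which satisfies the 228 mm minimum.
25 risers give 24 treads; going = 24 × 314 = 7536 mm.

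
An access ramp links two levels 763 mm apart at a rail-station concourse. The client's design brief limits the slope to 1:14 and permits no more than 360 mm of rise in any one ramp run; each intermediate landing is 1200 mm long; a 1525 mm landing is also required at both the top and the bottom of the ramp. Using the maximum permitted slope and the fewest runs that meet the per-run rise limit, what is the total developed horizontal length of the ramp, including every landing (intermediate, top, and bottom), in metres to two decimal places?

763 / 360 = 2.119 → round up to 3 ramp runs. That means 2 intermediate landings.
Ramp run (horizontal) at 1:14: 763 × 14 = 10682 mm.
Intermediate landings: 2 × 1200 = 2400 mm.
Top and bottom landings: 2 × 1525 = 3050 mm.
Total = 10682 + 2400 + 3050 = 16132 mm.
= 16.13 m.

16.13 m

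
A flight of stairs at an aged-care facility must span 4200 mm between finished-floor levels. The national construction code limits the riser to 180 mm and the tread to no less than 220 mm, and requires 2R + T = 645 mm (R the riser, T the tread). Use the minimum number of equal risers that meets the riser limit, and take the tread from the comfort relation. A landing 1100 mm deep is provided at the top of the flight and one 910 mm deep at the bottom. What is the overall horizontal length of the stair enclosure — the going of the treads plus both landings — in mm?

At most 180 each: 4200/180 = 23.33, giving 24 risers.
Each riser is 4200/24 = 175 mm (≤ 180 mm).
T = 645 − 2·175 = 295 mm, which satisfies the 220 mm minimum.
Going = (24 − 1) × 295 = 6785 mm.
Enclosure = 6785 + 1100 + 910 = 8795 mm.

8795 mm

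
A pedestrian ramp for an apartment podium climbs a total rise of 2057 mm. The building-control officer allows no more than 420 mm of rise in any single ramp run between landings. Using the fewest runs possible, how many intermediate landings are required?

4 intermediate landings

2057 / 420 = 4.898 → round up to 5 ramp runs.
5 runs are separated by 4 intermediate landings.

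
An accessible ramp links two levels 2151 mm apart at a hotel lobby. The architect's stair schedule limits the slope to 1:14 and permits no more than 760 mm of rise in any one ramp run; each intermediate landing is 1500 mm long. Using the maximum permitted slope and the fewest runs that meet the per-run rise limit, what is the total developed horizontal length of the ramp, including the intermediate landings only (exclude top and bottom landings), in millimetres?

2151 / 760 = 2.83, so 3 ramp runs are needed. That means 2 intermediate landings.
Ramp run (horizontal) at 1:14: 2151 × 14 = 30114 mm.
2 intermediate landings contribute 2 × 1500 = 3000 mm.
Developed length = 30114 + 3000 = 33114 mm.

33114 mm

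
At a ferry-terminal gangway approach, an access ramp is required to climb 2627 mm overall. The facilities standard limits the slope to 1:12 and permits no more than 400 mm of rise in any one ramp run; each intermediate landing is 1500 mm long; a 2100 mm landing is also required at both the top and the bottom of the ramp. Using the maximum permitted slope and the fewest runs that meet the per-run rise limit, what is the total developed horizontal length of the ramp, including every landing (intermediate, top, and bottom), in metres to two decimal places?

44.72 m

2627 / 400 = 6.57, so 7 ramp runs are needed. That means 6 intermediate landings.
Horizontal run for 2627 mm of rise at 1:12 is 2627 × 12 = 31524 mm.
6 intermediate landings contribute 6 × 1500 = 9000 mm.
Top and bottom landings: 2 × 2100 = 4200 mm.
Total = 31524 + 9000 + 4200 = 44724 mm.
= 44.72 m.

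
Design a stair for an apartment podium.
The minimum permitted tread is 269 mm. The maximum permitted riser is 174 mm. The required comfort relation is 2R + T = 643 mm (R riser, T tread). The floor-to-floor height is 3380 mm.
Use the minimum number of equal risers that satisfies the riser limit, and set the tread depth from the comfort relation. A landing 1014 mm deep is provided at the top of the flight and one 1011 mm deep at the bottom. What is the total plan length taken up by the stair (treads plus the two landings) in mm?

7820 mm

At most 174 each: 3380/174 = 19.43, giving 20 risers.
Riser R = 3380 / 20 = 169 mm, within the 174 mm limit.
Tread T = 643 − 2 × 169 = 305 mm (≥ 269 mm).
Going = (20 − 1) × 305 = 5795 mm.
Enclosure = 5795 + 1014 + 1011 = 7820 mm.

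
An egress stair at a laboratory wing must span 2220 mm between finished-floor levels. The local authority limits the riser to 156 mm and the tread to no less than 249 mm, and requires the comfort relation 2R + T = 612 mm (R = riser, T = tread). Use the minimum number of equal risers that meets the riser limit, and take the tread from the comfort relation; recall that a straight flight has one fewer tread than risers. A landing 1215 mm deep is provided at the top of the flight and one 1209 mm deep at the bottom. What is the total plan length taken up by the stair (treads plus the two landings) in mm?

6848 mm

2220 / 156 = 14.23, so 15 risers are needed.
Riser R = 2220 / 15 = 148 mm, within the 156 mm limit.
T = 612 − 2·148 = 316 mm, which satisfies the 249 mm minimum.
Treads = 15 − 1 = 14; going = 14 × 316 = 4424 mm.
Enclosure = 4424 + 1215 + 1209 = 6848 mm.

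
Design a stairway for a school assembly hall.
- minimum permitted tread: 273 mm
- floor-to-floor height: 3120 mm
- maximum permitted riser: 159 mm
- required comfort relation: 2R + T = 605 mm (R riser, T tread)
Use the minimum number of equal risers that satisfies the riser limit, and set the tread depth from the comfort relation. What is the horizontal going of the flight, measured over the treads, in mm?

5567 mm

⌈3120/159⌉ = 20 risers.
Riser R = 3120 / 20 = 156 mm, within the 159 mm limit.
Tread T = 605 − 2 × 156 = 293 mm (≥ 273 mm).
Treads = 20 − 1 = 19; going = 19 × 293 = 5567 mm.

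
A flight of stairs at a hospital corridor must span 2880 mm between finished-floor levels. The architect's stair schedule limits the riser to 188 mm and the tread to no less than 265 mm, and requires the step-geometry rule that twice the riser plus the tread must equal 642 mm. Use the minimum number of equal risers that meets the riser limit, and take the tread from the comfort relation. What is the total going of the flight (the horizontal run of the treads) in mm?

At most 188 each: 2880/188 = 15.32, giving 16 risers.
R = 2880 ÷ 16 = 180 mm.
T = 642 − 2·180 = 282 mm, which satisfies the 265 mm minimum.
Treads = 16 − 1 = 15; going = 15 × 282 = 4230 mm.

4230 mm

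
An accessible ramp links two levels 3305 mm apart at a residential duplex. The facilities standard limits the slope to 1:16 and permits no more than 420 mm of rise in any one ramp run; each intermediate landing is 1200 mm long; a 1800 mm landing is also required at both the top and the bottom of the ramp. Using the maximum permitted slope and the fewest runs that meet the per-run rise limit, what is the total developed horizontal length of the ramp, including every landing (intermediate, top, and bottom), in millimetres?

64880 mm

⌈3305/420⌉ = 8 ramp runs. That means 7 intermediate landings.
Ramp run (horizontal) at 1:16: 3305 × 16 = 52880 mm.
Intermediate landings: 7 × 1200 = 8400 mm.
Top and bottom landings: 2 × 1800 = 3600 mm.
Total = 52880 + 8400 + 3600 = 64880 mm.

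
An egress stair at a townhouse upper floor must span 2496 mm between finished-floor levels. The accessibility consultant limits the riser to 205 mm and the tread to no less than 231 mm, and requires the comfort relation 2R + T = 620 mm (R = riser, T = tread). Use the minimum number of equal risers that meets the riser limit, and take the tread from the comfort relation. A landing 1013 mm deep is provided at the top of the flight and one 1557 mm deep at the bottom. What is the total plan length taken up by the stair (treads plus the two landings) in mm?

At most 205 each: 2496/205 = 12.18, giving 13 risers.
Each riser is 2496/13 = 192 mm (≤ 205 mm).
T = 620 − 2·192 = 236 mm, which satisfies the 231 mm minimum.
13 risers give 12 treads; going = 12 × 236 = 2832 mm.
Add landings: 2832 + 1013 + 1557 = 5402 mm.

5402 mm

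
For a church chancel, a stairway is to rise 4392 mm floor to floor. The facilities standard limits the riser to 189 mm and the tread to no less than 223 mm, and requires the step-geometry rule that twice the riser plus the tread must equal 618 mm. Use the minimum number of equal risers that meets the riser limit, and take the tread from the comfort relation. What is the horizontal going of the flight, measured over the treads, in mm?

5796 mm

4392 / 189 = 23.238 → round up to 24 risers.
Each riser is 4392/24 = 183 mm (≤ 189 mm).
T = 618 − 2·183 = 252 mm, which satisfies the 223 mm minimum.
24 risers give 23 treads; going = 23 × 252 = 5796 mm.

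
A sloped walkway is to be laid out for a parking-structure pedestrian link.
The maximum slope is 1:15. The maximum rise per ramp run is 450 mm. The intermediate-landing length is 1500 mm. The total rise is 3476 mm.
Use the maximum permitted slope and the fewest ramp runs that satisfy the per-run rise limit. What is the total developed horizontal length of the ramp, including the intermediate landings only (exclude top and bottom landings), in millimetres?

3476 / 450 = 7.724 → round up to 8 ramp runs. That means 7 intermediate landings.
Horizontal run for 3476 mm of rise at 1:15 is 3476 × 15 = 52140 mm.
7 intermediate landings contribute 7 × 1500 = 10500 mm.
Developed length = 52140 + 10500 = 62640 mm.

62640 mm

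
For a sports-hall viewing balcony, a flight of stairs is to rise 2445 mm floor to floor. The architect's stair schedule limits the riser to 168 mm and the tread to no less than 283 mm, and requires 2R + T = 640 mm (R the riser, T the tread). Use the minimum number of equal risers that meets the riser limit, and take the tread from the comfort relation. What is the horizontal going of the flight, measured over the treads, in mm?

2445 / 168 = 14.55, so 15 risers are needed.
R = 2445 ÷ 15 = 163 mm.
Tread T = 640 − 2 × 163 = 314 mm (≥ 283 mm).
Treads = 15 − 1 = 14; going = 14 × 314 = 4396 mm.

4396 mm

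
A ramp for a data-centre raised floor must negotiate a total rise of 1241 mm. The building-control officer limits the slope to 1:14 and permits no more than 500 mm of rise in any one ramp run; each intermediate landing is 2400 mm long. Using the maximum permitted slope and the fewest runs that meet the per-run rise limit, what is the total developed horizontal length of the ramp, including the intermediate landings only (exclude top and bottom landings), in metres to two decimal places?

22.17 m

1241 / 500 = 2.48, so 3 ramp runs are needed. That means 2 intermediate landings.
Ramp run (horizontal) at 1:14: 1241 × 14 = 17374 mm.
2 intermediate landings contribute 2 × 2400 = 4800 mm.
Total developed length = 17374 + 4800 = 22174 mm.
= 22.17 m.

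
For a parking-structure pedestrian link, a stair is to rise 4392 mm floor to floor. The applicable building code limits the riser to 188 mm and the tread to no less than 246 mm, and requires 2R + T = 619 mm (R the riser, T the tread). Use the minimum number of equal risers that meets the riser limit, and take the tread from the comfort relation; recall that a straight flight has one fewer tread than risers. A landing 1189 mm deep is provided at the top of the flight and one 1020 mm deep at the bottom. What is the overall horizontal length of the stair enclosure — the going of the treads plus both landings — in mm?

8028 mm

At most 188 each: 4392/188 = 23.36, giving 24 risers.
R = 4392 ÷ 24 = 183 mm.
T = 619 − 2·183 = 253 mm, which satisfies the 246 mm minimum.
24 risers give 23 treads; going = 23 × 253 = 5819 mm.
Add landings: 5819 + 1189 + 1020 = 8028 mm.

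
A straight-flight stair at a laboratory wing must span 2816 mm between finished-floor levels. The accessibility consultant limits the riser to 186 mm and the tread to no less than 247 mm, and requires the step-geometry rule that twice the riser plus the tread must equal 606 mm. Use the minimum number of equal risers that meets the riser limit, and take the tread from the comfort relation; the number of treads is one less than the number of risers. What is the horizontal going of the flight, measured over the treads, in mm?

3810 mm

At most 186 each: 2816/186 = 15.14, giving 16 risers.
Each riser is 2816/16 = 176 mm (≤ 186 mm).
T = 606 − 2·176 = 254 mm, which satisfies the 247 mm minimum.
Treads = 16 − 1 = 15; going = 15 × 254 = 3810 mm.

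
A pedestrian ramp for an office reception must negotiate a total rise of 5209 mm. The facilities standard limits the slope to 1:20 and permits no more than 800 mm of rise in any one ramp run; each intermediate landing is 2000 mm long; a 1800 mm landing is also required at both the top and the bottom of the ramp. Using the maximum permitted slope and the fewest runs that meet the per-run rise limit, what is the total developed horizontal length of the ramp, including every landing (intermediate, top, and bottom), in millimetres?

5209 / 800 = 6.511 → round up to 7 ramp runs. That means 6 intermediate landings.
Horizontal run for 5209 mm of rise at 1:20 is 5209 × 20 = 104180 mm.
6 intermediate landings contribute 6 × 2000 = 12000 mm.
Top and bottom landings: 2 × 1800 = 3600 mm.
Total = 104180 + 12000 + 3600 = 119780 mm.

119780 mm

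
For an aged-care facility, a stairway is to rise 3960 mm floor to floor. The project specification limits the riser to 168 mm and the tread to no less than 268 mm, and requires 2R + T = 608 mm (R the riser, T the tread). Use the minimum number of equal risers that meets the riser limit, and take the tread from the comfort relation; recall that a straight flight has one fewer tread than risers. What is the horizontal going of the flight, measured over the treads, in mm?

⌈3960/168⌉ = 24 risers.
R = 3960 ÷ 24 = 165 mm.
Tread T = 608 − 2 × 165 = 278 mm (≥ 268 mm).
24 risers give 23 treads; going = 23 × 278 = 6394 mm.

6394 mm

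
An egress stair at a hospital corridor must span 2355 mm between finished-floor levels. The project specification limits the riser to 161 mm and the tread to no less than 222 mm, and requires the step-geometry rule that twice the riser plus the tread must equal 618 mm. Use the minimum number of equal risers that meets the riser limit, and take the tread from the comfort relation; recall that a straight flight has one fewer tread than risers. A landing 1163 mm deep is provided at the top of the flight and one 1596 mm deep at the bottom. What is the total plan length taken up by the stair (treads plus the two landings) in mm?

2355 / 161 = 14.63, so 15 risers are needed.
Riser R = 2355 / 15 = 157 mm, within the 161 mm limit.
Tread T = 618 − 2 × 157 = 304 mm (≥ 222 mm).
Treads = 15 − 1 = 14; going = 14 × 304 = 4256 mm.
Add landings: 4256 + 1163 + 1596 = 7015 mm.

7015 mm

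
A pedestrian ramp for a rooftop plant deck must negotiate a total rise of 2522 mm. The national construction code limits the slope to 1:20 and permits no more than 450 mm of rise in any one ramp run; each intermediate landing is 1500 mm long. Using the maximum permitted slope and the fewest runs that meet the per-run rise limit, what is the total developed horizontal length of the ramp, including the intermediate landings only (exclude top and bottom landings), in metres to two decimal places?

2522 / 450 = 5.604 → round up to 6 ramp runs. That means 5 intermediate landings.
Ramp run (horizontal) at 1:20: 2522 × 20 = 50440 mm.
5 intermediate landings contribute 5 × 1500 = 7500 mm.
Total developed length = 50440 + 7500 = 57940 mm.
= 57.94 m.

57.94 m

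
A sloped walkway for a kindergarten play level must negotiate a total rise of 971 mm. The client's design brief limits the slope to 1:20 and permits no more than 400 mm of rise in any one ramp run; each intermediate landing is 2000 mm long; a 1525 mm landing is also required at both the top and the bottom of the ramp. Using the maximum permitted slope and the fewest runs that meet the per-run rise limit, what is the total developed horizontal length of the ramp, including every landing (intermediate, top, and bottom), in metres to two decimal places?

At most 400 each: 971/400 = 2.43, giving 3 ramp runs. That means 2 intermediate landings.
Ramp run (horizontal) at 1:20: 971 × 20 = 19420 mm.
2 intermediate landings contribute 2 × 2000 = 4000 mm.
Top and bottom landings: 2 × 1525 = 3050 mm.
Total = 19420 + 4000 + 3050 = 26470 mm.
= 26.47 m.

26.47 m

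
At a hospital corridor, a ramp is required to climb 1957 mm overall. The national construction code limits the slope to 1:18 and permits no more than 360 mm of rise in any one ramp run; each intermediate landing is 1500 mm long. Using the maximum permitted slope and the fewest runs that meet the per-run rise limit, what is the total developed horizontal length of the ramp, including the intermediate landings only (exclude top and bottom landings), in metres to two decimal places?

42.73 m

⌈1957/360⌉ = 6 ramp runs. That means 5 intermediate landings.
Ramp run (horizontal) at 1:18: 1957 × 18 = 35226 mm.
5 intermediate landings contribute 5 × 1500 = 7500 mm.
Developed length = 35226 + 7500 = 42726 mm.
= 42.73 m.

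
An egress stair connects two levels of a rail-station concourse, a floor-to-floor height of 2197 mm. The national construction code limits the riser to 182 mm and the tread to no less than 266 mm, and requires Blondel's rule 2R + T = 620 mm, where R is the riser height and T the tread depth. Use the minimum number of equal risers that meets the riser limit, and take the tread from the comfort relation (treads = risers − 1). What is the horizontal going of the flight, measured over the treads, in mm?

3384 mm

2197 / 182 = 12.07, so 13 risers are needed.
Each riser is 2197/13 = 169 mm (≤ 182 mm).
From 2R + T = 620: T = 620 − 338 = 282 mm.
Going = (13 − 1) × 282 = 3384 mm.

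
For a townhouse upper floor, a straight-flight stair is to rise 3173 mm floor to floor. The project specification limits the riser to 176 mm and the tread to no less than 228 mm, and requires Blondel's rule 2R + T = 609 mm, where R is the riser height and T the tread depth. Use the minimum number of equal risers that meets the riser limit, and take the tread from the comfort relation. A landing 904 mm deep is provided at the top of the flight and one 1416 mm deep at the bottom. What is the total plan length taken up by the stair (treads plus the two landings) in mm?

3173 / 176 = 18.028 → round up to 19 risers.
Each riser is 3173/19 = 167 mm (≤ 176 mm).
T = 609 − 2·167 = 275 mm, which satisfies the 228 mm minimum.
Treads = 19 − 1 = 18; going = 18 × 275 = 4950 mm.
Add landings: 4950 + 904 + 1416 = 7270 mm.

7270 mm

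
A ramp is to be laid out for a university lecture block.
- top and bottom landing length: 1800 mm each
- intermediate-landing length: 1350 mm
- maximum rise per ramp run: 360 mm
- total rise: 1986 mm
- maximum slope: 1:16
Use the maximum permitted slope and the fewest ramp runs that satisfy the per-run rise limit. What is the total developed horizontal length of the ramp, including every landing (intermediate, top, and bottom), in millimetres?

42126 mm

1986 / 360 = 5.517 → round up to 6 ramp runs. That means 5 intermediate landings.
Ramp run (horizontal) at 1:16: 1986 × 16 = 31776 mm.
Intermediate landings: 5 × 1350 = 6750 mm.
Top and bottom landings: 2 × 1800 = 3600 mm.
Total = 31776 + 6750 + 3600 = 42126 mm.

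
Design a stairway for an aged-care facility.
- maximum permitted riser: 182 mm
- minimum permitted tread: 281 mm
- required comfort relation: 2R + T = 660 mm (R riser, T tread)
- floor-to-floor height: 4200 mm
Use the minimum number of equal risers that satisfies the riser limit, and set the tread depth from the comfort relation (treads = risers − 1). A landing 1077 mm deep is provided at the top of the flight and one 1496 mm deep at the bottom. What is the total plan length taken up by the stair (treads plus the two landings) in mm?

9703 mm

⌈4200/182⌉ = 24 risers.
Riser R = 4200 / 24 = 175 mm, within the 182 mm limit.
From 2R + T = 660: T = 660 − 350 = 310 mm.
24 risers give 23 treads; going = 23 × 310 = 7130 mm.
Add landings: 7130 + 1077 + 1496 = 9703 mm.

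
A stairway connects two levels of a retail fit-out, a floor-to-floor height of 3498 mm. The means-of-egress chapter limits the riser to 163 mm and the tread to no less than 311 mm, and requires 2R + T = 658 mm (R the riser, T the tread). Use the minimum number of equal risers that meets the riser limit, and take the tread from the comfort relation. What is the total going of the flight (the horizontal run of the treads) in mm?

⌈3498/163⌉ = 22 risers.
R = 3498 ÷ 22 = 159 mm.
Tread T = 658 − 2 × 159 = 340 mm (≥ 311 mm).
Treads = 22 − 1 = 21; going = 21 × 340 = 7140 mm.

7140 mm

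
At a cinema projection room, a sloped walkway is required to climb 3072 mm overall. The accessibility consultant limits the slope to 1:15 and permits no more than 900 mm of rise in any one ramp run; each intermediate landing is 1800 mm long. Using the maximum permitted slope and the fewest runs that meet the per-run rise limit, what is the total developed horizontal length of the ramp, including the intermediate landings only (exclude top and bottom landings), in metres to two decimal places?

At most 900 each: 3072/900 = 3.41, giving 4 ramp runs. That means 3 intermediate landings.
Ramp run (horizontal) at 1:15: 3072 × 15 = 46080 mm.
Intermediate landings: 3 × 1800 = 5400 mm.
Developed length = 46080 + 5400 = 51480 mm.
= 51.48 m.

51.48 m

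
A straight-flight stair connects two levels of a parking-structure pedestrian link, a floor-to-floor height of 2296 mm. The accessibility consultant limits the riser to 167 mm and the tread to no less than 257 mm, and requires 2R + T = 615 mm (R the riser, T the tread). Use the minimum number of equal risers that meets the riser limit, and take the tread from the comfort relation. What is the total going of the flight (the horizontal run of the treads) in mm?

2296 / 167 = 13.75, so 14 risers are needed.
Riser R = 2296 / 14 = 164 mm, within the 167 mm limit.
Tread T = 615 − 2 × 164 = 287 mm (≥ 257 mm).
14 risers give 13 treads; going = 13 × 287 = 3731 mm.

3731 mm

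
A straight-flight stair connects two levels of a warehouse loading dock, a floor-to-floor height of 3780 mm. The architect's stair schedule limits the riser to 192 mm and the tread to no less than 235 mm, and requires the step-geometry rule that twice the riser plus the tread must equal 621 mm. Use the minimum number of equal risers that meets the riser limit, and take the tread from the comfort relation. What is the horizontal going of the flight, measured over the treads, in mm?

4617 mm

3780 / 192 = 19.69, so 20 risers are needed.
R = 3780 ÷ 20 = 189 mm.
Tread T = 621 − 2 × 189 = 243 mm (≥ 235 mm).
Going = (20 − 1) × 243 = 4617 mm.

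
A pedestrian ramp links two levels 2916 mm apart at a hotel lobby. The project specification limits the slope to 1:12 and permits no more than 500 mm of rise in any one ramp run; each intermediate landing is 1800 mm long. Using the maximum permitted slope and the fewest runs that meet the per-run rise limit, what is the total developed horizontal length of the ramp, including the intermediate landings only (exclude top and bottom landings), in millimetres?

43992 mm

2916 / 500 = 5.83, so 6 ramp runs are needed. That means 5 intermediate landings.
Horizontal run for 2916 mm of rise at 1:12 is 2916 × 12 = 34992 mm.
5 intermediate landings contribute 5 × 1800 = 9000 mm.
Developed length = 34992 + 9000 = 43992 mm.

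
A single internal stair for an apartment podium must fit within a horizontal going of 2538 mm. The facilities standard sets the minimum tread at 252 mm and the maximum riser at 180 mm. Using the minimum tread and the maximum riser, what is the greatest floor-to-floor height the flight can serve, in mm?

2538 / 252 = 10.07, so 10 treads fit.
Risers = treads + 1 = 11.
Maximum height = 11 × 180 = 1980 mm.

1980 mm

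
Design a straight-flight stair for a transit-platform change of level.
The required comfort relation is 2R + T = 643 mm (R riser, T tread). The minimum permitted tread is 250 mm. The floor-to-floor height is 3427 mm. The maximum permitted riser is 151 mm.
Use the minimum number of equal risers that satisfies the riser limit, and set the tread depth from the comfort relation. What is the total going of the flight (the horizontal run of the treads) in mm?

7590 mm

At most 151 each: 3427/151 = 22.70, giving 23 risers.
R = 3427 ÷ 23 = 149 mm.
T = 643 − 2·149 = 345 mm, which satisfies the 250 mm minimum.
23 risers give 22 treads; going = 22 × 345 = 7590 mm.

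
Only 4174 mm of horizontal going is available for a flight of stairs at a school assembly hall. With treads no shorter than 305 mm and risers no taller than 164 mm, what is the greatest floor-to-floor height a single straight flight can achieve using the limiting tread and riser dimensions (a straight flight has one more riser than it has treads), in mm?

4174 / 305 = 13.69, so 13 treads fit.
Risers = treads + 1 = 14.
Maximum height = 14 × 164 = 2296 mm.

2296 mm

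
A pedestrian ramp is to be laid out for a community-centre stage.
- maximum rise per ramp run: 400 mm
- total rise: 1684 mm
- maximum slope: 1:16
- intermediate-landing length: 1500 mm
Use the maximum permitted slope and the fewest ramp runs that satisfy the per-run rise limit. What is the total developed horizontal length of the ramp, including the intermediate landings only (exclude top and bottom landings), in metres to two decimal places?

⌈1684/400⌉ = 5 ramp runs. That means 4 intermediate landings.
Horizontal run for 1684 mm of rise at 1:16 is 1684 × 16 = 26944 mm.
4 intermediate landings contribute 4 × 1500 = 6000 mm.
Total developed length = 26944 + 6000 = 32944 mm.
= 32.94 m.

32.94 m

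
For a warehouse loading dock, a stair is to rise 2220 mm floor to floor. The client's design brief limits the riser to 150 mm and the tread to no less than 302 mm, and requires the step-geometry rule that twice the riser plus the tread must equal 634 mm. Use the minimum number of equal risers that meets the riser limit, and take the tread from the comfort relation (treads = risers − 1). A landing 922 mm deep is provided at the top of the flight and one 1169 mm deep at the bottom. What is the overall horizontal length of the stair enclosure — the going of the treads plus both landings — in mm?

2220 / 150 = 14.800 → round up to 15 risers.
Riser R = 2220 / 15 = 148 mm, within the 150 mm limit.
Tread T = 634 − 2 × 148 = 338 mm (≥ 302 mm).
Going = (15 − 1) × 338 = 4732 mm.
Add landings: 4732 + 922 + 1169 = 6823 mm.

6823 mm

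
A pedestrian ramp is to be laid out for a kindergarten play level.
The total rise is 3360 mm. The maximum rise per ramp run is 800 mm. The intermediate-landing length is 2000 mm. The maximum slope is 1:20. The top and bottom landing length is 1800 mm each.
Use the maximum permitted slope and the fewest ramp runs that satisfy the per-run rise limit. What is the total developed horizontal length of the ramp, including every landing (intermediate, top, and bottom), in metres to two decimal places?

⌈3360/800⌉ = 5 ramp runs. That means 4 intermediate landings.
Horizontal run for 3360 mm of rise at 1:20 is 3360 × 20 = 67200 mm.
Intermediate landings: 4 × 2000 = 8000 mm.
Top and bottom landings: 2 × 1800 = 3600 mm.
Total = 67200 + 8000 + 3600 = 78800 mm.
= 78.80 m.

78.80 m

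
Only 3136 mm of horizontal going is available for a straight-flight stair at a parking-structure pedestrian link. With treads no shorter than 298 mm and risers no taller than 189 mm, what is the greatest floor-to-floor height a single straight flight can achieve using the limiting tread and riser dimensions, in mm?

3136 / 298 = 10.52, so 10 treads fit.
Risers = treads + 1 = 11.
Maximum height = 11 × 189 = 2079 mm.

2079 mm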